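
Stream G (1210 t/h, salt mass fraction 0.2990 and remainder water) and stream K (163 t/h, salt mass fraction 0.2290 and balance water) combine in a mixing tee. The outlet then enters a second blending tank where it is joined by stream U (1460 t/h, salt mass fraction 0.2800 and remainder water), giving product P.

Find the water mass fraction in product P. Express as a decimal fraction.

Overall, product flow = 2833 t/h.
water in = 1210×0.701 + 163×0.771 + 1460×0.720 = 2025.1 t/h.
water fraction in P = 0.7148.

0.7148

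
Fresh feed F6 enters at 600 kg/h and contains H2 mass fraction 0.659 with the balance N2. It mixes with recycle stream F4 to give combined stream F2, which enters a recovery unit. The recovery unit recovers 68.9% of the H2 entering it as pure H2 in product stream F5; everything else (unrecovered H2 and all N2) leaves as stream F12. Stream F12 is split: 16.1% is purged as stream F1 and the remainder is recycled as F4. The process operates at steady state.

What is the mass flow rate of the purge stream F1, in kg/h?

231.4 kg/h

N2 enters only via F6 and leaves only via the purge: 600×0.341 = 0.161×(N2 in F12), and the recovery unit passes all N2, so N2 in F2 = N2 in F12 = 1270.8 kg/h.
H2 in F2: m_A = 600×0.659 + (1−0.161)·(1−0.689)·m_A, so m_A = 395.4/0.7391 = 535 kg/h.
F12 = (1−0.689)×535 + 1270.8 = 1437.2 kg/h.
Purge F1 = 0.161×1437.2 = 231.39 kg/h.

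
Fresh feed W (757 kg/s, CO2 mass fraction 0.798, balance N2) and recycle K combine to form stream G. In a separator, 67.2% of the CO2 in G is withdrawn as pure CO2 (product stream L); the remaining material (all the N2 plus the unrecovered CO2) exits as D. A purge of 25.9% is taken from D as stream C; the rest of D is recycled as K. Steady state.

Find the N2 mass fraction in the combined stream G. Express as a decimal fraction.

0.425

N2 enters only via W and leaves only via the purge: 757×0.202 = 0.259×(N2 in D), and the separator passes all N2, so N2 in G = N2 in D = 590.4 kg/s.
CO2 in G: m_A = 757×0.798 + (1−0.259)·(1−0.672)·m_A, so m_A = 604.09/0.7570 = 798.05 kg/s.
G = 798.05 + 590.4 = 1388.5 kg/s.
N2 fraction in G = 590.4/1388.5 = 0.425.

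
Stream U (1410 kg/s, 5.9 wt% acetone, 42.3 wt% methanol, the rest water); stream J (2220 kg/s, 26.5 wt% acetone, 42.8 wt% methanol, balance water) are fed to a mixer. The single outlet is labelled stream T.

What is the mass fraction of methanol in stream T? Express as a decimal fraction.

0.4261

Total flow out = 1410 + 2220 = 3630 kg/s.
methanol in = 1410×0.423 + 2220×0.428 = 1546.6 kg/s.
methanol mass fraction in T = 1546.6/3630 = 0.4261.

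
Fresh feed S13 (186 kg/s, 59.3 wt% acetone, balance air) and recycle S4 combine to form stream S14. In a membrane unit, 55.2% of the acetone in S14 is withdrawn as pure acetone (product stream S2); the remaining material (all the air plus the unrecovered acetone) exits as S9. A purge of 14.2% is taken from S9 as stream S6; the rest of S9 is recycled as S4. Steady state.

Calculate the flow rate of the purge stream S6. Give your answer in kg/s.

air enters only via S13 and leaves only via the purge: 186×0.407 = 0.142×(air in S9), and the membrane unit passes all air, so air in S14 = air in S9 = 533.11 kg/s.
acetone in S14: m_A = 186×0.593 + (1−0.142)·(1−0.552)·m_A, so m_A = 110.3/0.6156 = 179.17 kg/s.
S9 = (1−0.552)×179.17 + 533.11 = 613.38 kg/s.
Purge S6 = 0.142×613.38 = 87.1 kg/s.

87.1 kg/s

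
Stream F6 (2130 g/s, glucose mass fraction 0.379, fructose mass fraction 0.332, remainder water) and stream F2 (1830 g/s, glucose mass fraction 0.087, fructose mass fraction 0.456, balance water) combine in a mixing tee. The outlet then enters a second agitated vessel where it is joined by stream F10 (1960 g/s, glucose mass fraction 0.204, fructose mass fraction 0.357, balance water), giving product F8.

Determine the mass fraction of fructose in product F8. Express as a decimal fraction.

Overall, product flow = 5920 g/s.
fructose in = 2130×0.332 + 1830×0.456 + 1960×0.357 = 2241.4 g/s.
fructose fraction in F8 = 0.379.

0.379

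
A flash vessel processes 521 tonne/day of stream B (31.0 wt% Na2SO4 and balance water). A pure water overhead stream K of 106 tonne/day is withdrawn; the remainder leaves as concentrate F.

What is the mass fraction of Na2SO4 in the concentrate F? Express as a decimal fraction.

0.389

Na2SO4 is not removed: 521×0.310 = 161.51 tonne/day of Na2SO4 enters F.
Concentrate = 521 − 106 = 415 tonne/day.
Mass fraction = 161.51/415 = 0.389.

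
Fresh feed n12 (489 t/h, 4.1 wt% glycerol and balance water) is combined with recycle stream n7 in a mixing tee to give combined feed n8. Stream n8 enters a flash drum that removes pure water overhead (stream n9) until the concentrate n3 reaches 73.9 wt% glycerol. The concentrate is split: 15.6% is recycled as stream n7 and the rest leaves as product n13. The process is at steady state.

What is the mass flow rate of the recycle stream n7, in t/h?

Overall glycerol balance (none leaves overhead): glycerol in fresh feed = glycerol in product, i.e. 489×0.041 = (1−0.156)·n3·0.739.
n3 = 20.049/(0.739×0.844) = 32.144 t/h.
Recycle n7 = 0.156×32.144 = 5.0145 t/h.

5.015 t/h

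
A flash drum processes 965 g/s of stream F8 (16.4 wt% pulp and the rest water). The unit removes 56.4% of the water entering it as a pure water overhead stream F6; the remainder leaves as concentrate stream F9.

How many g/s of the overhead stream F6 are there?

455 g/s

water entering = 965×0.836 = 806.74 g/s; overhead removed = 0.564×806.74 = 455 g/s.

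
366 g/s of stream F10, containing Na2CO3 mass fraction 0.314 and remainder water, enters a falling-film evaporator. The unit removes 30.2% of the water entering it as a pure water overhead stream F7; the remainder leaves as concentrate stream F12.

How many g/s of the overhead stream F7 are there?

water entering = 366×0.686 = 251.08 g/s; overhead removed = 0.302×251.08 = 75.825 g/s.

75.82 g/s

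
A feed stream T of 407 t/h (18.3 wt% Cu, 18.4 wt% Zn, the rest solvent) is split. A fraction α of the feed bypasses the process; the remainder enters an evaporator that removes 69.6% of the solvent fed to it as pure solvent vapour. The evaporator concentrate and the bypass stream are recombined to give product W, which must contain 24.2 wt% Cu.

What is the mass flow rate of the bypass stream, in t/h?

All 407×0.183 = 74.481 t/h of Cu reaches W, so W = 74.481/0.242 = 307.77 t/h and vapour = 99.227 t/h.
The evaporator receives (1−α)·407 of feed at 0.633 solvent and removes 0.696 of that solvent:
0.696×0.633×(1−α)×407 = 99.227
(1−α) = 99.227/179.31 = 0.5534;  α = 0.4466.
Bypass flow = 0.4466×407 = 181.77 t/h.

181.8 t/h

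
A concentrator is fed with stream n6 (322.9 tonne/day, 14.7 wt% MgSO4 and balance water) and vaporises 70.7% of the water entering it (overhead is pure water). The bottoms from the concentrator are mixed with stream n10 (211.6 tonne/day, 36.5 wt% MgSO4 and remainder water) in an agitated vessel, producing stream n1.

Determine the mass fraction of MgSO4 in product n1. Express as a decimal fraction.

0.3670

Vapour removed = 0.707×0.853×322.9 = 194.73 tonne/day; concentrate = 128.17 tonne/day.
MgSO4 reaching the mixer = 47.466 (from concentrate) + 211.6×0.365 = 124.7 tonne/day.
Product flow = 128.17 + 211.6 = 339.77 tonne/day; MgSO4 fraction = 0.3670.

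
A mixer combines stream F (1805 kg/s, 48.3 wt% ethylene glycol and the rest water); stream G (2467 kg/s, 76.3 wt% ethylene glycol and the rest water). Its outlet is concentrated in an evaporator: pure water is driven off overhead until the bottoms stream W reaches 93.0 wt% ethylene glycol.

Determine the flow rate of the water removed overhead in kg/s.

1311 kg/s

ethylene glycol entering = 1805×0.483 + 2467×0.763 = 2754.1 kg/s.
All ethylene glycol reports to W, so W = 2754.1/0.930 = 2961.4 kg/s.
Total feed = 4272 kg/s; overhead = 4272 − 2961.4 = 1310.6 kg/s.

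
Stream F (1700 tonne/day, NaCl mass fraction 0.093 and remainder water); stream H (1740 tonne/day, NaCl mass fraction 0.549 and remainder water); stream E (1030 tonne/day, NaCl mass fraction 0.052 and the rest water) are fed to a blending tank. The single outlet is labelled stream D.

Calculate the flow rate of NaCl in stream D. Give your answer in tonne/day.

NaCl out = NaCl in = 1700×0.093 + 1740×0.549 + 1030×0.052 = 1166.9 tonne/day.

1167 tonne/day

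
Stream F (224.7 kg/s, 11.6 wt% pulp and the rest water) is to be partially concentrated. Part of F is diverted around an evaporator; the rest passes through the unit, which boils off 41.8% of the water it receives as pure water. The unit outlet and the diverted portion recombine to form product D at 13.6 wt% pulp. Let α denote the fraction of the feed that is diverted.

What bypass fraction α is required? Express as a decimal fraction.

All 224.7×0.116 = 26.065 kg/s of pulp reaches D, so D = 26.065/0.136 = 191.66 kg/s and vapour = 33.044 kg/s.
The evaporator receives (1−α)·224.7 of feed at 0.884 water and removes 0.418 of that water:
0.418×0.884×(1−α)×224.7 = 33.044
(1−α) = 33.044/83.029 = 0.3980;  α = 0.6020.

0.602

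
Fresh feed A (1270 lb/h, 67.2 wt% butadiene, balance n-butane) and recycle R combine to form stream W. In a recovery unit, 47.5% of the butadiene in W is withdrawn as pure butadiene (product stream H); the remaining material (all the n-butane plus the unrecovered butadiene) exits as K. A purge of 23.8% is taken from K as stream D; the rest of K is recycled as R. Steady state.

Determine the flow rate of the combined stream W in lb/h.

3173 lb/h

n-butane enters only via A and leaves only via the purge: 1270×0.328 = 0.238×(n-butane in K), and the recovery unit passes all n-butane, so n-butane in W = n-butane in K = 1750.3 lb/h.
butadiene in W: m_A = 1270×0.672 + (1−0.238)·(1−0.475)·m_A, so m_A = 853.44/0.5999 = 1422.5 lb/h.
W = 1422.5 + 1750.3 = 3172.8 lb/h.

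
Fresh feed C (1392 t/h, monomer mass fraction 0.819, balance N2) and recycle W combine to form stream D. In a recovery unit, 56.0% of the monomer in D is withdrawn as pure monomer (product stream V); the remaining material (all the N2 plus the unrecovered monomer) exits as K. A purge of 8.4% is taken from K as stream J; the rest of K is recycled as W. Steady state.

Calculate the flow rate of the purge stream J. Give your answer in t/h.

N2 enters only via C and leaves only via the purge: 1392×0.181 = 0.084×(N2 in K), and the recovery unit passes all N2, so N2 in D = N2 in K = 2999.4 t/h.
monomer in D: m_A = 1392×0.819 + (1−0.084)·(1−0.560)·m_A, so m_A = 1140/0.5970 = 1909.8 t/h.
K = (1−0.560)×1909.8 + 2999.4 = 3839.7 t/h.
Purge J = 0.084×3839.7 = 322.54 t/h.

322.5 t/h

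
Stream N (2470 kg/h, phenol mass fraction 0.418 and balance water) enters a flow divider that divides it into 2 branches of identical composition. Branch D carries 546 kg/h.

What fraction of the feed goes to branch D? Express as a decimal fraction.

0.221

Fraction to D = 546/2470 = 0.2211.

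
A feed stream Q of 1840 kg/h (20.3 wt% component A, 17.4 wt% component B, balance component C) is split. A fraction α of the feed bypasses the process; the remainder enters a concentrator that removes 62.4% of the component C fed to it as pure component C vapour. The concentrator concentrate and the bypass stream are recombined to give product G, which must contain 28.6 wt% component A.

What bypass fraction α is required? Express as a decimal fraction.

0.253

All 1840×0.203 = 373.52 kg/h of component A reaches G, so G = 373.52/0.286 = 1306 kg/h and vapour = 533.99 kg/h.
The evaporator receives (1−α)·1840 of feed at 0.623 component C and removes 0.624 of that component C:
0.624×0.623×(1−α)×1840 = 533.99
(1−α) = 533.99/715.3 = 0.7465;  α = 0.2535.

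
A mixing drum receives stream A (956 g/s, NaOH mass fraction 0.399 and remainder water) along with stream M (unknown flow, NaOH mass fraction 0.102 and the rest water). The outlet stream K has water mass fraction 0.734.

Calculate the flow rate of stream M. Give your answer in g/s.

775.3 g/s

Let M be the unknown flow. Total out = 956 + M.
water balance: 574.56 + 0.898·M = 0.734·(956 + M)
(0.898 − 0.734)·M = 0.734×956 − 574.56 = 127.15
M = 127.15 / 0.164 = 775.29 g/s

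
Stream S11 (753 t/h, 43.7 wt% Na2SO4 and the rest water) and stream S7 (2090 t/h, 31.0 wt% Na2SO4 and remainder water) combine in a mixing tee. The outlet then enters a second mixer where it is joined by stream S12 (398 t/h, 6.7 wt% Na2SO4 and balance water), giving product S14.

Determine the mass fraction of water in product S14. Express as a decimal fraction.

0.6903

Overall, product flow = 3241 t/h.
water in = 753×0.563 + 2090×0.690 + 398×0.933 = 2237.4 t/h.
water fraction in S14 = 0.6903.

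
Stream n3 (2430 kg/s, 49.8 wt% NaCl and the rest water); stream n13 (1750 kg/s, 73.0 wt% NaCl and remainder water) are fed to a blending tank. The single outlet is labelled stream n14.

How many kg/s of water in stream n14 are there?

1692 kg/s

water out = water in = 2430×0.502 + 1750×0.270 = 1692.4 kg/s.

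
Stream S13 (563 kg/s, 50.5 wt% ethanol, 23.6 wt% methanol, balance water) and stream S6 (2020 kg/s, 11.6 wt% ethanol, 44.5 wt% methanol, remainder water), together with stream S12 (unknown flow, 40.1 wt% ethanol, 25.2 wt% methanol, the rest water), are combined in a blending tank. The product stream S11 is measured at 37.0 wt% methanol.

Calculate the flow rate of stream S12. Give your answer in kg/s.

644.6 kg/s

Let S12 be the unknown flow. Total out = 2583 + S12.
methanol balance: 1031.8 + 0.252·S12 = 0.370·(2583 + S12)
(0.252 − 0.370)·S12 = 0.370×2583 − 1031.8 = -76.058
S12 = -76.058 / -0.118 = 644.56 kg/s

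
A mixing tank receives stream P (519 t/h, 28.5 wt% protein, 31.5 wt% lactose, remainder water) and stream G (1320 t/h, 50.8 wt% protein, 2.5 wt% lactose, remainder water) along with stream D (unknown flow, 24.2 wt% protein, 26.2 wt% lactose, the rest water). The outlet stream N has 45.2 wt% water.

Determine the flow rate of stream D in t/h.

Let D be the unknown flow. Total out = 1839 + D.
water balance: 824.04 + 0.496·D = 0.452·(1839 + D)
(0.496 − 0.452)·D = 0.452×1839 − 824.04 = 7.188
D = 7.188 / 0.044 = 163.36 t/h

163.4 t/h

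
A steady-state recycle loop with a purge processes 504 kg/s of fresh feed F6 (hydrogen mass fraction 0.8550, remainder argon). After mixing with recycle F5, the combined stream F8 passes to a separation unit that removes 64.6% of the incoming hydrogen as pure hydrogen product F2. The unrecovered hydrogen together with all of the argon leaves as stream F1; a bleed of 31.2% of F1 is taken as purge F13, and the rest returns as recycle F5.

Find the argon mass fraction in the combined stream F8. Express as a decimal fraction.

0.2914

argon enters only via F6 and leaves only via the purge: 504×0.145 = 0.312×(argon in F1), and the separation unit passes all argon, so argon in F8 = argon in F1 = 234.23 kg/s.
hydrogen in F8: m_A = 504×0.855 + (1−0.312)·(1−0.646)·m_A, so m_A = 430.92/0.7564 = 569.66 kg/s.
F8 = 569.66 + 234.23 = 803.89 kg/s.
argon fraction in F8 = 234.23/803.89 = 0.2914.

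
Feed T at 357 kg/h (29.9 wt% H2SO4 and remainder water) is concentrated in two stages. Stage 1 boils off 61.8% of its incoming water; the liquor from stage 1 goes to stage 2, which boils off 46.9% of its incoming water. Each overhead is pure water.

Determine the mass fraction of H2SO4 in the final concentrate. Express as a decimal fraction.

water in feed = 357×0.701 = 250.26 kg/h.
After stage 1: water left = (1−0.618)×250.26 = 95.598; stream total = 202.34 kg/h.
After stage 2: water left = (1−0.469)×95.598 = 50.763; final concentrate = 157.51 kg/h.
H2SO4 fraction = 106.74/157.51 = 0.6777.

0.6777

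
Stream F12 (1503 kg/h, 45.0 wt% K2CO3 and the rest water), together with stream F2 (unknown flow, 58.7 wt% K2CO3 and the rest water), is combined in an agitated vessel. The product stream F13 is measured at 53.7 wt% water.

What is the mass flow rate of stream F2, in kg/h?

157.6 kg/h

Let F2 be the unknown flow. Total out = 1503 + F2.
water balance: 826.65 + 0.413·F2 = 0.537·(1503 + F2)
(0.413 − 0.537)·F2 = 0.537×1503 − 826.65 = -19.539
F2 = -19.539 / -0.124 = 157.57 kg/h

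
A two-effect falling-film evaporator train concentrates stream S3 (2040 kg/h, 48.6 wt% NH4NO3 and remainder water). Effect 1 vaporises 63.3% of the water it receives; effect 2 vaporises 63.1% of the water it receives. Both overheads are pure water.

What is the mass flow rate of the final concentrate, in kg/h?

water in feed = 2040×0.514 = 1048.6 kg/h.
After stage 1: water left = (1−0.633)×1048.6 = 384.82; stream total = 1376.3 kg/h.
After stage 2: water left = (1−0.631)×384.82 = 142; final concentrate = 1133.4 kg/h.

1133 kg/h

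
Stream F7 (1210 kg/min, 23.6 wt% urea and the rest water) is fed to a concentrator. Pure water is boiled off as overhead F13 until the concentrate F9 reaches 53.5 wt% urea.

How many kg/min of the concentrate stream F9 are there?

533.8 kg/min

urea is conserved: 1210×0.236 = 285.56 kg/min all reports to the concentrate.
Concentrate = 285.56/(target fraction) = 533.76 kg/min.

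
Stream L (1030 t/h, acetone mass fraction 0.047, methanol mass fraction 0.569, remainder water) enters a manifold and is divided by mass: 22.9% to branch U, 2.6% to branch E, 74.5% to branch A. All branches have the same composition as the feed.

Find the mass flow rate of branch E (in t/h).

Branch E flow = 0.026×1030 = 26.78 t/h.

26.78 t/h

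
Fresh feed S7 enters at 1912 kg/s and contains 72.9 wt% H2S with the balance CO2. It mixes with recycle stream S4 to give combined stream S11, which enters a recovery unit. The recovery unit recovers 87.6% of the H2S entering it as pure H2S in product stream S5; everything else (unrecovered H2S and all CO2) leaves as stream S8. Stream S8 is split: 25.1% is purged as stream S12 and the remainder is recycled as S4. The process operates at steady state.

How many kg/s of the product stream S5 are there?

H2S in S11: m_A = 1912×0.729 + (1−0.251)·(1−0.876)·m_A, so m_A = 1393.8/0.9071 = 1536.6 kg/s.
Product S5 = 0.876×1536.6 = 1346 kg/s.

1346 kg/s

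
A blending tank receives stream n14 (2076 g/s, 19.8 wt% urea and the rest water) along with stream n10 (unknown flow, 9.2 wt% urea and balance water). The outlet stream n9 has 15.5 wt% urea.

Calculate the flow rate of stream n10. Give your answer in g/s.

Let n10 be the unknown flow. Total out = 2076 + n10.
urea balance: 411.05 + 0.092·n10 = 0.155·(2076 + n10)
(0.092 − 0.155)·n10 = 0.155×2076 − 411.05 = -89.268
n10 = -89.268 / -0.063 = 1417 g/s

1417 g/s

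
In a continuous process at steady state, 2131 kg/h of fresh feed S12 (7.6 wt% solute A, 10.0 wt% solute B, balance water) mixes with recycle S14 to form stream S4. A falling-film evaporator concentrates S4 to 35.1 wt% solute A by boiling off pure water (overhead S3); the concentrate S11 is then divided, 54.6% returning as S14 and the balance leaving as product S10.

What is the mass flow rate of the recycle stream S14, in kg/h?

Overall solute A balance (none leaves overhead): solute A in fresh feed = solute A in product, i.e. 2131×0.076 = (1−0.546)·S11·0.351.
S11 = 161.96/(0.351×0.454) = 1016.3 kg/h.
Recycle S14 = 0.546×1016.3 = 554.92 kg/h.

554.9 kg/h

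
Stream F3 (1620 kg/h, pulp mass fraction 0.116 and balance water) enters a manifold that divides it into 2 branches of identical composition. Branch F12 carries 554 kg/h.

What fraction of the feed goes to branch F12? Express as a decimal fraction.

Fraction to F12 = 554/1620 = 0.3420.

0.342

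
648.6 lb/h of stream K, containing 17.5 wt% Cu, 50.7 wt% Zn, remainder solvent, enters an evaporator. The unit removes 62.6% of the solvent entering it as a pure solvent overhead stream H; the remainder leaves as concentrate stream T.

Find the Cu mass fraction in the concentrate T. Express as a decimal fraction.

Cu is not removed: 648.6×0.175 = 113.5 lb/h of Cu enters T.
solvent entering = 648.6×0.318 = 206.25 lb/h; overhead removed = 0.626×206.25 = 129.12 lb/h.
Concentrate = 648.6 − 129.12 = 519.48 lb/h.
Mass fraction = 113.5/519.48 = 0.218.

0.218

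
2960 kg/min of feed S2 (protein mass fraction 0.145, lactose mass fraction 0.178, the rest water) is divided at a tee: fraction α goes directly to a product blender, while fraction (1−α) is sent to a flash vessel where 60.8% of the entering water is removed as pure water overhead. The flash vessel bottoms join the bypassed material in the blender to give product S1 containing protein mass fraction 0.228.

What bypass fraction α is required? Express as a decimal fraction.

All 2960×0.145 = 429.2 kg/min of protein reaches S1, so S1 = 429.2/0.228 = 1882.5 kg/min and vapour = 1077.5 kg/min.
The evaporator receives (1−α)·2960 of feed at 0.677 water and removes 0.608 of that water:
0.608×0.677×(1−α)×2960 = 1077.5
(1−α) = 1077.5/1218.4 = 0.8844;  α = 0.1156.

0.116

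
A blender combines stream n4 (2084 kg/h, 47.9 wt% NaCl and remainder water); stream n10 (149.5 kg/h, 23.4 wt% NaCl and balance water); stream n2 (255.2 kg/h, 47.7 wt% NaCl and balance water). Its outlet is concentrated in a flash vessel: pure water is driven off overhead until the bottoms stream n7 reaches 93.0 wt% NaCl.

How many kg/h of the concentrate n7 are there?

1242 kg/h

NaCl entering = 2084×0.479 + 149.5×0.234 + 255.2×0.477 = 1154.9 kg/h.
All NaCl reports to n7, so n7 = 1154.9/0.930 = 1241.9 kg/h.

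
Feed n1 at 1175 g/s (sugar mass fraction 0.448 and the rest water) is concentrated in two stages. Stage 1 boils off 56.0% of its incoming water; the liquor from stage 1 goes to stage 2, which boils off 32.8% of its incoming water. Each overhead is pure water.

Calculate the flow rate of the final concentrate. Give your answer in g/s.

water in feed = 1175×0.552 = 648.6 g/s.
After stage 1: water left = (1−0.560)×648.6 = 285.38; stream total = 811.78 g/s.
After stage 2: water left = (1−0.328)×285.38 = 191.78; final concentrate = 718.18 g/s.

718.2 g/s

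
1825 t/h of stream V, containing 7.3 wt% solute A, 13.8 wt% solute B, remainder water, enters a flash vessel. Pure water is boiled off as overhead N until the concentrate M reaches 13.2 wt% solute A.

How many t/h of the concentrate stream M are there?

1009 t/h

solute A is conserved: 1825×0.073 = 133.22 t/h all reports to the concentrate.
Concentrate = 133.22/(target fraction) = 1009.3 t/h.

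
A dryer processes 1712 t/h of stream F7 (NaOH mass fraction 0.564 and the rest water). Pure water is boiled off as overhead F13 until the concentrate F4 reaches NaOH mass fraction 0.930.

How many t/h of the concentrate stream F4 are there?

1038 t/h

NaOH is conserved: 1712×0.564 = 965.57 t/h all reports to the concentrate.
Concentrate = 965.57/(target fraction) = 1038.2 t/h.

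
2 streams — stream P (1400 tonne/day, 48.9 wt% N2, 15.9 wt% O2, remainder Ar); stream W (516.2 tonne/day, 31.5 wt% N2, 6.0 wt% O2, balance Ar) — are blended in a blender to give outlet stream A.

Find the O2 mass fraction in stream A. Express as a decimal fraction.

0.132

Total flow out = 1400 + 516.2 = 1916.2 tonne/day.
O2 in = 1400×0.159 + 516.2×0.060 = 253.57 tonne/day.
O2 mass fraction in A = 253.57/1916.2 = 0.132.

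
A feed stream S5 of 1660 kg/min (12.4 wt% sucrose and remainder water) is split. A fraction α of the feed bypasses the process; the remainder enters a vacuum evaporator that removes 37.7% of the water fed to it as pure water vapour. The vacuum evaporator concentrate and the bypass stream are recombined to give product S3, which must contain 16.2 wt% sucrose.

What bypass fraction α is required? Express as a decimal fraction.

All 1660×0.124 = 205.84 kg/min of sucrose reaches S3, so S3 = 205.84/0.162 = 1270.6 kg/min and vapour = 389.38 kg/min.
The evaporator receives (1−α)·1660 of feed at 0.876 water and removes 0.377 of that water:
0.377×0.876×(1−α)×1660 = 389.38
(1−α) = 389.38/548.22 = 0.7103;  α = 0.2897.

0.290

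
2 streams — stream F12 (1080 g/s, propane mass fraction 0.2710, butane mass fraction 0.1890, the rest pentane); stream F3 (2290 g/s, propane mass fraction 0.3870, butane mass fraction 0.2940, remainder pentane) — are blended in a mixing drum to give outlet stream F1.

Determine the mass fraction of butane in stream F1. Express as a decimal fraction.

0.2604

Total flow out = 1080 + 2290 = 3370 g/s.
butane in = 1080×0.189 + 2290×0.294 = 877.38 g/s.
butane mass fraction in F1 = 877.38/3370 = 0.2604.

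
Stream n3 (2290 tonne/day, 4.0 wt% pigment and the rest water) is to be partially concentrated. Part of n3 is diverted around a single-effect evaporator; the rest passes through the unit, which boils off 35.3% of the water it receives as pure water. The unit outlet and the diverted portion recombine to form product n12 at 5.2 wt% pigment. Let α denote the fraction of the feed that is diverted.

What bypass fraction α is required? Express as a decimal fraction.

0.319

All 2290×0.040 = 91.6 tonne/day of pigment reaches n12, so n12 = 91.6/0.052 = 1761.5 tonne/day and vapour = 528.46 tonne/day.
The evaporator receives (1−α)·2290 of feed at 0.960 water and removes 0.353 of that water:
0.353×0.960×(1−α)×2290 = 528.46
(1−α) = 528.46/776.04 = 0.6810;  α = 0.3190.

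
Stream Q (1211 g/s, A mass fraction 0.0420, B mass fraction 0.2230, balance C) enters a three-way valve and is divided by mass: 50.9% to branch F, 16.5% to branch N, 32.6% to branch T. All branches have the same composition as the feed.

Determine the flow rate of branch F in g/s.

616.4 g/s

Branch F flow = 0.509×1211 = 616.4 g/s.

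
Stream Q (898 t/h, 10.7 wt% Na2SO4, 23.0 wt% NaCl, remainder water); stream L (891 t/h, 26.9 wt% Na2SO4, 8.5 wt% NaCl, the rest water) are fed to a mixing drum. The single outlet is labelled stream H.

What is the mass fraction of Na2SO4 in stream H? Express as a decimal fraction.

0.188

Total flow out = 898 + 891 = 1789 t/h.
Na2SO4 in = 898×0.107 + 891×0.269 = 335.76 t/h.
Na2SO4 mass fraction in H = 335.76/1789 = 0.188.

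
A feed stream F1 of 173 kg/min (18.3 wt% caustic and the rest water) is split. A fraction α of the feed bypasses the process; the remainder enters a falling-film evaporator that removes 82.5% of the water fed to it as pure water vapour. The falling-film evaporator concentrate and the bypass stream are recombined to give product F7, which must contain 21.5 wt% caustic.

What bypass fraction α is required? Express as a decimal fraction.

0.779

All 173×0.183 = 31.659 kg/min of caustic reaches F7, so F7 = 31.659/0.215 = 147.25 kg/min and vapour = 25.749 kg/min.
The evaporator receives (1−α)·173 of feed at 0.817 water and removes 0.825 of that water:
0.825×0.817×(1−α)×173 = 25.749
(1−α) = 25.749/116.61 = 0.2208;  α = 0.7792.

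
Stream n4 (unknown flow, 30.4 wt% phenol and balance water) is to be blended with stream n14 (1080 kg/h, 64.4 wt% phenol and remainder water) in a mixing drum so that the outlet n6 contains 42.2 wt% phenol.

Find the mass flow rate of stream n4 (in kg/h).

2032 kg/h

Let n4 be the unknown flow. Total out = 1080 + n4.
phenol balance: 695.52 + 0.304·n4 = 0.422·(1080 + n4)
(0.304 − 0.422)·n4 = 0.422×1080 − 695.52 = -239.76
n4 = -239.76 / -0.118 = 2031.9 kg/h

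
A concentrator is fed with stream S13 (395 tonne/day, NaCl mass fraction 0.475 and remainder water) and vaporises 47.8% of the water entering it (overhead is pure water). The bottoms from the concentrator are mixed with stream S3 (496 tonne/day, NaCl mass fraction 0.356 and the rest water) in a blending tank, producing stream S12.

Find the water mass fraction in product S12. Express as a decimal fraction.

0.540

Vapour removed = 0.478×0.525×395 = 99.125 tonne/day; concentrate = 295.87 tonne/day.
water reaching the mixer = 108.25 (from concentrate) + 496×0.644 = 427.67 tonne/day.
Product flow = 295.87 + 496 = 791.87 tonne/day; water fraction = 0.540.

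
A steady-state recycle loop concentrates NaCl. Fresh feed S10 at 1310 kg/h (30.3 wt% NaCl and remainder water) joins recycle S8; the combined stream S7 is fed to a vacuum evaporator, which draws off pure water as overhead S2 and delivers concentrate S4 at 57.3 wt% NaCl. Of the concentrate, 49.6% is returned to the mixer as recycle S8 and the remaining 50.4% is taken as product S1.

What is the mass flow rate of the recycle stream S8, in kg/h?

Overall NaCl balance (none leaves overhead): NaCl in fresh feed = NaCl in product, i.e. 1310×0.303 = (1−0.496)·S4·0.573.
S4 = 396.93/(0.573×0.504) = 1374.4 kg/h.
Recycle S8 = 0.496×1374.4 = 681.73 kg/h.

681.7 kg/h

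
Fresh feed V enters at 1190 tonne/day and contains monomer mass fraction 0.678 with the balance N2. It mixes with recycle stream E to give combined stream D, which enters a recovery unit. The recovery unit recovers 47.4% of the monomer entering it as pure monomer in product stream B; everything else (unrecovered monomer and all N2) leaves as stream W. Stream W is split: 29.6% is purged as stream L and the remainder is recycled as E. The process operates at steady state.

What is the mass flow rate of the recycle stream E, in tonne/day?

1386 tonne/day

N2 enters only via V and leaves only via the purge: 1190×0.322 = 0.296×(N2 in W), and the recovery unit passes all N2, so N2 in D = N2 in W = 1294.5 tonne/day.
monomer in D: m_A = 1190×0.678 + (1−0.296)·(1−0.474)·m_A, so m_A = 806.82/0.6297 = 1281.3 tonne/day.
W = (1−0.474)×1281.3 + 1294.5 = 1968.5 tonne/day.
Recycle E = (1−0.296)×1968.5 = 1385.8 tonne/day.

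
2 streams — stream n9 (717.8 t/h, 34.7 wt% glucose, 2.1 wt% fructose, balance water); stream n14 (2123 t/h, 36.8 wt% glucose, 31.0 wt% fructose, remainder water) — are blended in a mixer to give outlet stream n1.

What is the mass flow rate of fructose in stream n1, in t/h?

fructose out = fructose in = 717.8×0.021 + 2123×0.310 = 673.2 t/h.

673.2 t/h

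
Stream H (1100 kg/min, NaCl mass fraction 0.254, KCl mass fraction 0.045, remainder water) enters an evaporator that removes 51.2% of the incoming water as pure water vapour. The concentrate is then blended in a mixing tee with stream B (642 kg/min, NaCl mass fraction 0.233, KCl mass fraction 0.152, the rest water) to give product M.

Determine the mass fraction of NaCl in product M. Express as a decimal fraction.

0.318

Vapour removed = 0.512×0.701×1100 = 394.8 kg/min; concentrate = 705.2 kg/min.
NaCl reaching the mixer = 279.4 (from concentrate) + 642×0.233 = 428.99 kg/min.
Product flow = 705.2 + 642 = 1347.2 kg/min; NaCl fraction = 0.318.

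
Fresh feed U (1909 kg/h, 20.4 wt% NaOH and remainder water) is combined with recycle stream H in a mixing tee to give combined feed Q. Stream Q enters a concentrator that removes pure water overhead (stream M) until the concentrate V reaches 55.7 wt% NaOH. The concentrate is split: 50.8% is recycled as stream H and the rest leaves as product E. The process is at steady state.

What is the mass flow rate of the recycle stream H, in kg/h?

721.9 kg/h

Overall NaOH balance (none leaves overhead): NaOH in fresh feed = NaOH in product, i.e. 1909×0.204 = (1−0.508)·V·0.557.
V = 389.44/(0.557×0.492) = 1421.1 kg/h.
Recycle H = 0.508×1421.1 = 721.9 kg/h.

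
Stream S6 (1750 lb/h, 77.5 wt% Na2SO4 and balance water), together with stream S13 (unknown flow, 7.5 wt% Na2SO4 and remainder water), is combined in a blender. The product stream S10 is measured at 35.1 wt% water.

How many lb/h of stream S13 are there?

Let S13 be the unknown flow. Total out = 1750 + S13.
water balance: 393.75 + 0.925·S13 = 0.351·(1750 + S13)
(0.925 − 0.351)·S13 = 0.351×1750 − 393.75 = 220.5
S13 = 220.5 / 0.574 = 384.15 lb/h

384.1 lb/h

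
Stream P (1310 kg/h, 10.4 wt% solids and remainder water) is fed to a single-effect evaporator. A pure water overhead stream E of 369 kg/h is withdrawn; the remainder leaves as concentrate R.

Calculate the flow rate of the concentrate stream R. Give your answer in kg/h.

Concentrate = 1310 − 369 = 941 kg/h.

941 kg/h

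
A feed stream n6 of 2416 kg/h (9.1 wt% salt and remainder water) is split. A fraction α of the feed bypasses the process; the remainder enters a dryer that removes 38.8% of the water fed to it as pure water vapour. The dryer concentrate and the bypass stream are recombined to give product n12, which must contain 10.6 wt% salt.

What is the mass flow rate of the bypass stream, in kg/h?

All 2416×0.091 = 219.86 kg/h of salt reaches n12, so n12 = 219.86/0.106 = 2074.1 kg/h and vapour = 341.89 kg/h.
The evaporator receives (1−α)·2416 of feed at 0.909 water and removes 0.388 of that water:
0.388×0.909×(1−α)×2416 = 341.89
(1−α) = 341.89/852.1 = 0.4012;  α = 0.5988.
Bypass flow = 0.5988×2416 = 1446.6 kg/h.

1447 kg/h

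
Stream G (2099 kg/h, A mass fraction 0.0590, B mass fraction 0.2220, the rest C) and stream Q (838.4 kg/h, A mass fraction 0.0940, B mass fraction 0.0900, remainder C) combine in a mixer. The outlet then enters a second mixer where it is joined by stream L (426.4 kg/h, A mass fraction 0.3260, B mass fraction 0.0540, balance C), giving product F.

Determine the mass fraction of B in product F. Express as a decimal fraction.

Overall, product flow = 3363.8 kg/h.
B in = 2099×0.222 + 838.4×0.090 + 426.4×0.054 = 564.46 kg/h.
B fraction in F = 0.1678.

0.1678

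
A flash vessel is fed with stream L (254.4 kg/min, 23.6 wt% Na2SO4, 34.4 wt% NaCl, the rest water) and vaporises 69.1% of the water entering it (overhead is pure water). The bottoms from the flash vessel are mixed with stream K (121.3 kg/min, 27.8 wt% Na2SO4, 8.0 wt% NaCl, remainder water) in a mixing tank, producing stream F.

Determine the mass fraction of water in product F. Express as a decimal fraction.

0.367

Vapour removed = 0.691×0.420×254.4 = 73.832 kg/min; concentrate = 180.57 kg/min.
water reaching the mixer = 33.016 (from concentrate) + 121.3×0.642 = 110.89 kg/min.
Product flow = 180.57 + 121.3 = 301.87 kg/min; water fraction = 0.367.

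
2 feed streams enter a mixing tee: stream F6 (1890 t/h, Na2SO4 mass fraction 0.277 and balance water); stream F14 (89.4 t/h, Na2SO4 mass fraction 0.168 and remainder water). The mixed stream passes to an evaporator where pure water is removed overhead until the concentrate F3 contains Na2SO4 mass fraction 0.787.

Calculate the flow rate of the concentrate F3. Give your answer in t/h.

684.3 t/h

Na2SO4 entering = 1890×0.277 + 89.4×0.168 = 538.55 t/h.
All Na2SO4 reports to F3, so F3 = 538.55/0.787 = 684.31 t/h.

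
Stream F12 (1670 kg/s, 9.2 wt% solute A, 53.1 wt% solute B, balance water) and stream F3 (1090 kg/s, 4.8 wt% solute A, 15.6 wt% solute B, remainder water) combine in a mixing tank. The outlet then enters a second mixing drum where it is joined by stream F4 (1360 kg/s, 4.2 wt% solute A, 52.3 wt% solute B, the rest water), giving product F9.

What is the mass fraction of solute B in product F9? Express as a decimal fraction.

Overall, product flow = 4120 kg/s.
solute B in = 1670×0.531 + 1090×0.156 + 1360×0.523 = 1768.1 kg/s.
solute B fraction in F9 = 0.429.

0.429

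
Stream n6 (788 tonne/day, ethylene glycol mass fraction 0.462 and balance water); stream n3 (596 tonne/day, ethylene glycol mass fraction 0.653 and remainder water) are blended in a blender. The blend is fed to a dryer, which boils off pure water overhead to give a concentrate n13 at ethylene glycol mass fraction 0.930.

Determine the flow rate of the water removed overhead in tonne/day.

ethylene glycol entering = 788×0.462 + 596×0.653 = 753.24 tonne/day.
All ethylene glycol reports to n13, so n13 = 753.24/0.930 = 809.94 tonne/day.
Total feed = 1384 tonne/day; overhead = 1384 − 809.94 = 574.06 tonne/day.

574.1 tonne/day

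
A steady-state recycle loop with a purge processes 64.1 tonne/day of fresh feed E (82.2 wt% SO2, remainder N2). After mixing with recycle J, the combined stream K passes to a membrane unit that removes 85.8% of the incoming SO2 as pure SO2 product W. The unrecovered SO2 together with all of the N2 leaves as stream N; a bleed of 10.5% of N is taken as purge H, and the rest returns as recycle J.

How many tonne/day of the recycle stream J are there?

104.9 tonne/day

N2 enters only via E and leaves only via the purge: 64.1×0.178 = 0.105×(N2 in N), and the membrane unit passes all N2, so N2 in K = N2 in N = 108.66 tonne/day.
SO2 in K: m_A = 64.1×0.822 + (1−0.105)·(1−0.858)·m_A, so m_A = 52.69/0.8729 = 60.362 tonne/day.
N = (1−0.858)×60.362 + 108.66 = 117.24 tonne/day.
Recycle J = (1−0.105)×117.24 = 104.93 tonne/day.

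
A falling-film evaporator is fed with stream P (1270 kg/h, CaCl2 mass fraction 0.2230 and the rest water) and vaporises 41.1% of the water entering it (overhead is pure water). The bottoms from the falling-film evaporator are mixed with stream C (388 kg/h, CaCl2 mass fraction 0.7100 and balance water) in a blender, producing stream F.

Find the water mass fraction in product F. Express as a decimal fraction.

0.5539

Vapour removed = 0.411×0.777×1270 = 405.57 kg/h; concentrate = 864.43 kg/h.
water reaching the mixer = 581.22 (from concentrate) + 388×0.290 = 693.74 kg/h.
Product flow = 864.43 + 388 = 1252.4 kg/h; water fraction = 0.5539.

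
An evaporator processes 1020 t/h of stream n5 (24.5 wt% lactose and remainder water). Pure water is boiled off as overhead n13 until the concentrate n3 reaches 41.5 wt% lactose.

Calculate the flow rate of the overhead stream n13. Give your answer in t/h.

lactose is conserved: 1020×0.245 = 249.9 t/h all reports to the concentrate.
Concentrate = 249.9/(target fraction) = 602.17 t/h.
Overhead = 1020 − 602.17 = 417.83 t/h.

417.8 t/h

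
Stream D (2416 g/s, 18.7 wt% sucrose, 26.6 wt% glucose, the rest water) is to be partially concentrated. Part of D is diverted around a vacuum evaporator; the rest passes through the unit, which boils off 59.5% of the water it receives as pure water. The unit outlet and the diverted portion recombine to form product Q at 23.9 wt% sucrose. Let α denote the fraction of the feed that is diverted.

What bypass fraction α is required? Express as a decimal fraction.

0.332

All 2416×0.187 = 451.79 g/s of sucrose reaches Q, so Q = 451.79/0.239 = 1890.3 g/s and vapour = 525.66 g/s.
The evaporator receives (1−α)·2416 of feed at 0.547 water and removes 0.595 of that water:
0.595×0.547×(1−α)×2416 = 525.66
(1−α) = 525.66/786.32 = 0.6685;  α = 0.3315.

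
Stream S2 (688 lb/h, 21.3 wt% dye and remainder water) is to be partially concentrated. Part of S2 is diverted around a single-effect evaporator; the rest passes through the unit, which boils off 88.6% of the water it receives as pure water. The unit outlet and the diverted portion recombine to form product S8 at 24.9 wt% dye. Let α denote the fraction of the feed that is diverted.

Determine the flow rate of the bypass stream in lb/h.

545.3 lb/h

All 688×0.213 = 146.54 lb/h of dye reaches S8, so S8 = 146.54/0.249 = 588.53 lb/h and vapour = 99.47 lb/h.
The evaporator receives (1−α)·688 of feed at 0.787 water and removes 0.886 of that water:
0.886×0.787×(1−α)×688 = 99.47
(1−α) = 99.47/479.73 = 0.2073;  α = 0.7927.
Bypass flow = 0.7927×688 = 545.35 lb/h.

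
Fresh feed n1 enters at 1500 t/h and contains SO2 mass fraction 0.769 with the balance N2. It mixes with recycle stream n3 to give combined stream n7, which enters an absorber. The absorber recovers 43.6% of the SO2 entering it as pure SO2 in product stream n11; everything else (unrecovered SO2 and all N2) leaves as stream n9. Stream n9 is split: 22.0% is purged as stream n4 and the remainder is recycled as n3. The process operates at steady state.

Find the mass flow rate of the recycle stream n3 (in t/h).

N2 enters only via n1 and leaves only via the purge: 1500×0.231 = 0.220×(N2 in n9), and the absorber passes all N2, so N2 in n7 = N2 in n9 = 1575 t/h.
SO2 in n7: m_A = 1500×0.769 + (1−0.220)·(1−0.436)·m_A, so m_A = 1153.5/0.5601 = 2059.5 t/h.
n9 = (1−0.436)×2059.5 + 1575 = 2736.6 t/h.
Recycle n3 = (1−0.220)×2736.6 = 2134.5 t/h.

2135 t/h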